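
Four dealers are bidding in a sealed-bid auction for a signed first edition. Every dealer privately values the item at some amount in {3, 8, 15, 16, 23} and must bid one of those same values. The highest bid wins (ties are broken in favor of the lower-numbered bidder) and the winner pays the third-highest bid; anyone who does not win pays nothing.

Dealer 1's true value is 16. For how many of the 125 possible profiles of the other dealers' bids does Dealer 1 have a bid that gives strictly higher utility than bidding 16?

Others bid (3, 3, 23): truth gives 0; bid 23 gives 13 > 0. Violating.
Others bid (3, 8, 23): truth gives 0; bid 23 gives 8 > 0. Violating.
Others bid (3, 15, 23): truth gives 0; bid 23 gives 1 > 0. Violating.
Others bid (3, 23, 3): truth gives 0; bid 23 gives 13 > 0. Violating.
Others bid (3, 3, 3): truth gives 13; no alternative beats it.
Others bid (3, 3, 8): truth gives 13; no alternative beats it.
(Checking all 125 profiles: 27 have a profitable deviation, 98 do not.)

27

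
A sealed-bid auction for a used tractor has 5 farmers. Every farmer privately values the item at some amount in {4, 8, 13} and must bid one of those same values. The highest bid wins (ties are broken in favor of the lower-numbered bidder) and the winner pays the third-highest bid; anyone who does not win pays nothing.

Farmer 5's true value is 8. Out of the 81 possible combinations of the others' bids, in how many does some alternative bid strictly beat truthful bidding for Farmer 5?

4

Others bid (4, 4, 4, 8): truth gives 0; bid 13 gives 4 > 0. Violating.
Others bid (4, 4, 8, 4): truth gives 0; bid 13 gives 4 > 0. Violating.
Others bid (4, 8, 4, 4): truth gives 0; bid 13 gives 4 > 0. Violating.
Others bid (8, 4, 4, 4): truth gives 0; bid 13 gives 4 > 0. Violating.
Others bid (4, 4, 4, 4): truth gives 4; no alternative beats it.
Others bid (4, 4, 4, 13): truth gives 0; no alternative beats it.
(Checking all 81 profiles: 4 have a profitable deviation, 77 do not.)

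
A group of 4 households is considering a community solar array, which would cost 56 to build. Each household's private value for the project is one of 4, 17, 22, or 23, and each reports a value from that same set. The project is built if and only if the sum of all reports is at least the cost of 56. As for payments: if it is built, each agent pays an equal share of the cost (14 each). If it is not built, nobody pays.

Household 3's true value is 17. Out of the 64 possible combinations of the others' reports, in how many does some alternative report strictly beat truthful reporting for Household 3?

Others report (4, 17, 17): truth gives 0; report 22 gives 3 > 0. Violating.
Others report (17, 4, 17): truth gives 0; report 22 gives 3 > 0. Violating.
Others report (17, 17, 4): truth gives 0; report 22 gives 3 > 0. Violating.
Others report (4, 4, 4): truth gives 0; no alternative beats it.
Others report (4, 4, 17): truth gives 0; no alternative beats it.
(Checking all 64 profiles: 3 have a profitable deviation, 61 do not.)

3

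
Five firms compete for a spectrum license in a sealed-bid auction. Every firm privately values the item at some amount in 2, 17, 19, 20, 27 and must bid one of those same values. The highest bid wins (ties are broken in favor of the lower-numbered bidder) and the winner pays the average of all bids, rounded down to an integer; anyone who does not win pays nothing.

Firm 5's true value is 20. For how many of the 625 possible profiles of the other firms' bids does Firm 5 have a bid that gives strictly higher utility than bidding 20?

Others bid (2, 2, 2, 20): truth gives 0; bid 27 gives 10 > 0. Violating.
Others bid (2, 2, 17, 20): truth gives 0; bid 27 gives 7 > 0. Violating.
Others bid (2, 2, 19, 20): truth gives 0; bid 27 gives 6 > 0. Violating.
Others bid (2, 2, 20, 2): truth gives 0; bid 27 gives 10 > 0. Violating.
Others bid (2, 2, 2, 2): truth gives 15; no alternative beats it.
Others bid (2, 2, 2, 17): truth gives 12; no alternative beats it.
(Checking all 625 profiles: 114 have a profitable deviation, 511 do not.)

114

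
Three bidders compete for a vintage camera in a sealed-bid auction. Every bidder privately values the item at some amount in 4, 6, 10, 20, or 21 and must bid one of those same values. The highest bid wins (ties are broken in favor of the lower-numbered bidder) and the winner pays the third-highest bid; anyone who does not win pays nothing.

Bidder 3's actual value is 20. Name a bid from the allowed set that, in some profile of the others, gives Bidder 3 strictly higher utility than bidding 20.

Suppose Bidder 1 bids 4 and Bidder 2 bids 20.
Bid 20: loses, pays 0, utility 0.
Bid 21: wins, pays 4, utility 20 - 4 = 16.
So bidding 21 beats truth here (16 > 0).

21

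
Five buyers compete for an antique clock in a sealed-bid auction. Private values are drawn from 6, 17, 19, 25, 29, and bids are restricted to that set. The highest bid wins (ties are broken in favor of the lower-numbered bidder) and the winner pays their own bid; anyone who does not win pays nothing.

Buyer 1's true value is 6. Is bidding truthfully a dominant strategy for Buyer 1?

Yes

Check each profile of the others' bids and compare truth against every alternative bid.
Others bid (6, 6, 6, 6): truth gives 0, best alternative gives -11.
Others bid (6, 6, 6, 17): truth gives 0, best alternative gives -11.
Others bid (6, 6, 17, 6): truth gives 0, best alternative gives -11.
Others bid (6, 6, 17, 17): truth gives 0, best alternative gives -11.
Others bid (6, 17, 6, 6): truth gives 0, best alternative gives -11.
Others bid (6, 17, 6, 17): truth gives 0, best alternative gives -11.
(Remaining 619 profiles checked similarly; truth is weakly best in each.)
In every case the truthful bid is at least as good as any alternative, so it is a dominant strategy.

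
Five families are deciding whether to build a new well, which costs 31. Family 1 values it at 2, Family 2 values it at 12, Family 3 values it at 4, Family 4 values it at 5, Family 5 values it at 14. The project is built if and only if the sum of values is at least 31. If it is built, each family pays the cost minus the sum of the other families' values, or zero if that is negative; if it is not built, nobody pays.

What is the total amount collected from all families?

14

Total value 37 ≥ cost 31, so it is built.
Family 1: others sum to 35; max(0, 31 - 35) = 0.
Family 2: others sum to 25; max(0, 31 - 25) = 6.
Family 3: others sum to 33; max(0, 31 - 33) = 0.
Family 4: others sum to 32; max(0, 31 - 32) = 0.
Family 5: others sum to 23; max(0, 31 - 23) = 8.
Total collected = 0 + 6 + 0 + 0 + 8 = 14.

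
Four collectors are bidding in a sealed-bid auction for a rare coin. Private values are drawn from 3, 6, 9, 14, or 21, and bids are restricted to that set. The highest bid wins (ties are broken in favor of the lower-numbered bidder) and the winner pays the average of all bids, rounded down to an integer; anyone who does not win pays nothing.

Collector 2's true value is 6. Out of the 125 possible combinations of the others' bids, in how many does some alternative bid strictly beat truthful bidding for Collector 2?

Others bid (6, 3, 3): truth gives 0; bid 9 gives 1 > 0. Violating.
Others bid (3, 3, 3): truth gives 3; no alternative beats it.
Others bid (3, 3, 6): truth gives 2; no alternative beats it.
(Checking all 125 profiles: 1 has a profitable deviation, 124 do not.)

1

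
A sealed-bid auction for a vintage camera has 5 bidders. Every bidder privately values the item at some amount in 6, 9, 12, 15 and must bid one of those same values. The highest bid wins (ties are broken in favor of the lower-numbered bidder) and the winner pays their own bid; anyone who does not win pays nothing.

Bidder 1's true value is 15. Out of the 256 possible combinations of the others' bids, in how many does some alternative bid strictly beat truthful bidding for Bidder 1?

Others bid (6, 6, 6, 6): truth gives 0; bid 6 gives 9 > 0. Violating.
Others bid (6, 6, 6, 9): truth gives 0; bid 9 gives 6 > 0. Violating.
Others bid (6, 6, 6, 12): truth gives 0; bid 12 gives 3 > 0. Violating.
Others bid (6, 6, 9, 6): truth gives 0; bid 9 gives 6 > 0. Violating.
Others bid (6, 6, 6, 15): truth gives 0; no alternative beats it.
Others bid (6, 6, 9, 15): truth gives 0; no alternative beats it.
(Checking all 256 profiles: 81 have a profitable deviation, 175 do not.)

81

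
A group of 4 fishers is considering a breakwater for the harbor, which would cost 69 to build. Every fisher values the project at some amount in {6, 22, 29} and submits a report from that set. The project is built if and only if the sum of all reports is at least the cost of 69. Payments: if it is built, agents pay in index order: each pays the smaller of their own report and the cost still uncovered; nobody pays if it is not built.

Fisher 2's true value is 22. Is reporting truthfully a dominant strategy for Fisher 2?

No

Consider the case where Fisher 1 reports 6, Fisher 3 reports 29 and Fisher 4 reports 29.
Truthful report 22: project built, pays 22, utility 22 - 22 = 0.
Report 6 instead: project built, pays 6, utility 22 - 6 = 16.
Since 16 > 0, reporting 6 is strictly better here, so truthful reporting is not dominant.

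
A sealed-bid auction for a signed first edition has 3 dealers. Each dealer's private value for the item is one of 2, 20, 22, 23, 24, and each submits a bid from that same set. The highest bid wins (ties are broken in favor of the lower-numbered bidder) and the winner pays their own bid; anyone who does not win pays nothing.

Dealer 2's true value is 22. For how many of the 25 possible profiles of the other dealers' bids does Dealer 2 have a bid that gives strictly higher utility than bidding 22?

2

Others bid (2, 2): truth gives 0; bid 20 gives 2 > 0. Violating.
Others bid (2, 20): truth gives 0; bid 20 gives 2 > 0. Violating.
Others bid (2, 22): truth gives 0; no alternative beats it.
Others bid (2, 23): truth gives 0; no alternative beats it.
(Checking all 25 profiles: 2 have a profitable deviation, 23 do not.)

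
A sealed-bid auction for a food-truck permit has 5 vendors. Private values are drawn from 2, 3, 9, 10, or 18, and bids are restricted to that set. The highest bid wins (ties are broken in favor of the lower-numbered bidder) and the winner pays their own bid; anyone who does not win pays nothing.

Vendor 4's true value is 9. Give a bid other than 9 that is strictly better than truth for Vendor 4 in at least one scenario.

3

Suppose Vendor 1 bids 2, Vendor 2 bids 2, Vendor 3 bids 2 and Vendor 5 bids 2.
Bid 9: wins, pays 9, utility 9 - 9 = 0.
Bid 3: wins, pays 3, utility 9 - 3 = 6.
So bidding 3 beats truth here (6 > 0).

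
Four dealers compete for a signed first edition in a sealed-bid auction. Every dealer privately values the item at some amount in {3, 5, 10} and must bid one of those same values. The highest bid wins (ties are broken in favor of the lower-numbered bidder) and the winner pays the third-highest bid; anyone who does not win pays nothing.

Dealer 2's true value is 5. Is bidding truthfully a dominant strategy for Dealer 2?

Consider the case where Dealer 1 bids 3, Dealer 3 bids 3 and Dealer 4 bids 10.
Truthful bid 5: loses, pays 0, utility 0.
Bid 10 instead: wins, pays 3, utility 5 - 3 = 2.
Since 2 > 0, bidding 10 is strictly better here, so truthful bidding is not dominant.

No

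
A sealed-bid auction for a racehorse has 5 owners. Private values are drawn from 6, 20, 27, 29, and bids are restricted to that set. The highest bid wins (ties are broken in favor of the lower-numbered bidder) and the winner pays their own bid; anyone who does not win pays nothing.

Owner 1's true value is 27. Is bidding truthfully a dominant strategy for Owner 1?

Consider the case where Owner 2 bids 6, Owner 3 bids 6, Owner 4 bids 6 and Owner 5 bids 6.
Truthful bid 27: wins, pays 27, utility 27 - 27 = 0.
Bid 6 instead: wins, pays 6, utility 27 - 6 = 21.
Since 21 > 0, bidding 6 is strictly better here, so truthful bidding is not dominant.

No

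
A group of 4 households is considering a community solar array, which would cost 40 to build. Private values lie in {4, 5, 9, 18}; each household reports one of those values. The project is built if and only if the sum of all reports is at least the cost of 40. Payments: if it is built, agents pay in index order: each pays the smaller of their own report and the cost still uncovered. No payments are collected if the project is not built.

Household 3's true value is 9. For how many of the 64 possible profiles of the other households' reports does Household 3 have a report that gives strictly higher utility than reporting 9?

Others report (4, 18, 18): truth gives 0; report 4 gives 5 > 0. Violating.
Others report (5, 18, 18): truth gives 0; report 4 gives 5 > 0. Violating.
Others report (9, 9, 18): truth gives 0; report 4 gives 5 > 0. Violating.
Others report (9, 18, 9): truth gives 0; report 4 gives 5 > 0. Violating.
Others report (4, 4, 4): truth gives 0; no alternative beats it.
Others report (4, 4, 5): truth gives 0; no alternative beats it.
(Checking all 64 profiles: 9 have a profitable deviation, 55 do not.)

9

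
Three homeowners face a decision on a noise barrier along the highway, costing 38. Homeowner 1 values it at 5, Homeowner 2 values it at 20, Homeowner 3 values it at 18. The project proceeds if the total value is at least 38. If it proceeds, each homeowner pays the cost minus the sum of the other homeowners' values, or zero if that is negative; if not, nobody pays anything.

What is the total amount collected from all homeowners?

28

Total value 43 ≥ cost 38, so it is built.
Homeowner 1: others sum to 38; max(0, 38 - 38) = 0.
Homeowner 2: others sum to 23; max(0, 38 - 23) = 15.
Homeowner 3: others sum to 25; max(0, 38 - 25) = 13.
Total collected = 0 + 15 + 13 = 28.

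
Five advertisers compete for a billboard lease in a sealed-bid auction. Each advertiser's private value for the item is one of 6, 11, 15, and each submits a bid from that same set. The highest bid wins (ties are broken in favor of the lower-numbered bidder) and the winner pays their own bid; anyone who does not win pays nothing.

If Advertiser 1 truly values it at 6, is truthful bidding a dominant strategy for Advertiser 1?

Yes

Check each profile of the others' bids and compare truth against every alternative bid.
Others bid (6, 6, 6, 6): truth gives 0, best alternative gives -5.
Others bid (6, 6, 6, 11): truth gives 0, best alternative gives -5.
Others bid (6, 6, 11, 6): truth gives 0, best alternative gives -5.
Others bid (6, 6, 11, 11): truth gives 0, best alternative gives -5.
Others bid (6, 11, 6, 6): truth gives 0, best alternative gives -5.
Others bid (6, 11, 6, 11): truth gives 0, best alternative gives -5.
(Remaining 75 profiles checked similarly; truth is weakly best in each.)
In every case the truthful bid is at least as good as any alternative, so it is a dominant strategy.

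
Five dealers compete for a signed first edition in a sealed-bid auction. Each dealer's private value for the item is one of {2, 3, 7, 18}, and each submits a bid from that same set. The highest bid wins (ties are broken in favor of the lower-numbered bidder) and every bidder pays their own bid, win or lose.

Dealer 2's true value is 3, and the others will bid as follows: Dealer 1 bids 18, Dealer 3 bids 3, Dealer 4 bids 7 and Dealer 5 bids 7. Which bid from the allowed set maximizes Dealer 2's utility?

2

Bid 2: loses but pays 2, utility -2.
Bid 3: loses but pays 3, utility -3.
Bid 7: loses but pays 7, utility -7.
Bid 18: loses but pays 18, utility -18.
The best choice is 2 with utility -2.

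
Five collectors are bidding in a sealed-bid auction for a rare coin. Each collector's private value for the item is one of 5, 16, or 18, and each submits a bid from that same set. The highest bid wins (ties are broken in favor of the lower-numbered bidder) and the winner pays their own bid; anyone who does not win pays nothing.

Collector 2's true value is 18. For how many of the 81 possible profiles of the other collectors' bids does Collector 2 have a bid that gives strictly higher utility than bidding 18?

8

Others bid (5, 5, 5, 5): truth gives 0; bid 16 gives 2 > 0. Violating.
Others bid (5, 5, 5, 16): truth gives 0; bid 16 gives 2 > 0. Violating.
Others bid (5, 5, 16, 5): truth gives 0; bid 16 gives 2 > 0. Violating.
Others bid (5, 5, 16, 16): truth gives 0; bid 16 gives 2 > 0. Violating.
Others bid (5, 5, 5, 18): truth gives 0; no alternative beats it.
Others bid (5, 5, 16, 18): truth gives 0; no alternative beats it.
(Checking all 81 profiles: 8 have a profitable deviation, 73 do not.)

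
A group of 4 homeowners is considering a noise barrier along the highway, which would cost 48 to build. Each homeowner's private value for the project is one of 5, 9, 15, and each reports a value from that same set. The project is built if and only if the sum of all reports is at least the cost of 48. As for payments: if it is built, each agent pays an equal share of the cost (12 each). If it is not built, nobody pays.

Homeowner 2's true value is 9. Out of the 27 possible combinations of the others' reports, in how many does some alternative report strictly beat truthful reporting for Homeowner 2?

Others report (9, 15, 15): truth gives -3; report 5 gives 0 > -3. Violating.
Others report (15, 9, 15): truth gives -3; report 5 gives 0 > -3. Violating.
Others report (15, 15, 9): truth gives -3; report 5 gives 0 > -3. Violating.
Others report (5, 5, 5): truth gives 0; no alternative beats it.
Others report (5, 5, 9): truth gives 0; no alternative beats it.
(Checking all 27 profiles: 3 have a profitable deviation, 24 do not.)

3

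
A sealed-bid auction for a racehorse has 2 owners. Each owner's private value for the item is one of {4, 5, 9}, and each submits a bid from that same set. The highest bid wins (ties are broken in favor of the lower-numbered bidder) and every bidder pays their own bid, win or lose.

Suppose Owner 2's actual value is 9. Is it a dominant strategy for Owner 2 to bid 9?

No

Consider the case where Owner 1 bids 4.
Truthful bid 9: wins, pays 9, utility 9 - 9 = 0.
Bid 5 instead: wins, pays 5, utility 9 - 5 = 4.
Since 4 > 0, bidding 5 is strictly better here, so truthful bidding is not dominant.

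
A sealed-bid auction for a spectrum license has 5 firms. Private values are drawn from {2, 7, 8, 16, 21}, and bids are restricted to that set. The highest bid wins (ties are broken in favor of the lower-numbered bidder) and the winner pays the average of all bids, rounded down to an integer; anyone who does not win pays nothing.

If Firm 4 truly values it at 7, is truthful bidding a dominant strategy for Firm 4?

No

Consider the case where Firm 1 bids 2, Firm 2 bids 2, Firm 3 bids 2 and Firm 5 bids 8.
Truthful bid 7: loses, pays 0, utility 0.
Bid 8 instead: wins, pays 4, utility 7 - 4 = 3.
Since 3 > 0, bidding 8 is strictly better here, so truthful bidding is not dominant.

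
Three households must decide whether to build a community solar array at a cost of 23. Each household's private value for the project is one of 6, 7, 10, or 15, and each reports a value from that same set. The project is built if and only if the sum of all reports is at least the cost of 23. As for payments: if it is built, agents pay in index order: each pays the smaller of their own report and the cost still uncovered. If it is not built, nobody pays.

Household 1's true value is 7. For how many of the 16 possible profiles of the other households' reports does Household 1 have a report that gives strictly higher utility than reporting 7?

Others report (6, 15): truth gives 0; report 6 gives 1 > 0. Violating.
Others report (7, 10): truth gives 0; report 6 gives 1 > 0. Violating.
Others report (7, 15): truth gives 0; report 6 gives 1 > 0. Violating.
Others report (10, 7): truth gives 0; report 6 gives 1 > 0. Violating.
Others report (6, 6): truth gives 0; no alternative beats it.
Others report (6, 7): truth gives 0; no alternative beats it.
(Checking all 16 profiles: 10 have a profitable deviation, 6 do not.)

10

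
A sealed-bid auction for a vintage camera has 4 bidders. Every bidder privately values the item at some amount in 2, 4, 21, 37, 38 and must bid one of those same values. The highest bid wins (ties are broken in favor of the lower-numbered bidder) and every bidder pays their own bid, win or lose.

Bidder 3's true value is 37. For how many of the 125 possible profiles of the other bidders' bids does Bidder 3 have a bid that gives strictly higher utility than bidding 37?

Others bid (2, 2, 2): truth gives 0; bid 4 gives 33 > 0. Violating.
Others bid (2, 2, 4): truth gives 0; bid 4 gives 33 > 0. Violating.
Others bid (2, 2, 21): truth gives 0; bid 21 gives 16 > 0. Violating.
Others bid (2, 2, 38): truth gives -37; bid 38 gives -1 > -37. Violating.
Others bid (2, 2, 37): truth gives 0; no alternative beats it.
Others bid (2, 4, 37): truth gives 0; no alternative beats it.
(Checking all 125 profiles: 101 have a profitable deviation, 24 do not.)

101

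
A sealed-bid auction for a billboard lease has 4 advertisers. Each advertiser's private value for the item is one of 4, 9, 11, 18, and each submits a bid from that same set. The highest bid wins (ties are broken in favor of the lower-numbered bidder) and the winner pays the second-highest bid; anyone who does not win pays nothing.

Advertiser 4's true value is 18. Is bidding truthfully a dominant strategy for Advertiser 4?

Yes

Check each profile of the others' bids and compare truth against every alternative bid.
Others bid (4, 4, 11): truth gives 7, best alternative gives 0.
Others bid (4, 9, 11): truth gives 7, best alternative gives 0.
Others bid (4, 11, 4): truth gives 7, best alternative gives 0.
Others bid (4, 11, 9): truth gives 7, best alternative gives 0.
Others bid (4, 11, 11): truth gives 7, best alternative gives 0.
Others bid (9, 4, 11): truth gives 7, best alternative gives 0.
(Remaining 58 profiles checked similarly; truth is weakly best in each.)
In every case the truthful bid is at least as good as any alternative, so it is a dominant strategy.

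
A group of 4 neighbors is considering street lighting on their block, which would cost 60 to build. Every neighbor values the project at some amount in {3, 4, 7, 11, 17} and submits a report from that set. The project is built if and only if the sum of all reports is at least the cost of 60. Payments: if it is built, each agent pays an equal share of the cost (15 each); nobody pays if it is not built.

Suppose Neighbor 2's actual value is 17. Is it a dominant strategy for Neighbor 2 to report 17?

Check each profile of the others' reports and compare truth against every alternative report.
Others report (11, 17, 17): truth gives 2, best alternative gives 0.
Others report (17, 11, 17): truth gives 2, best alternative gives 0.
Others report (17, 17, 11): truth gives 2, best alternative gives 0.
Others report (17, 17, 17): truth gives 2, best alternative gives 2.
Others report (3, 3, 3): truth gives 0, best alternative gives 0.
Others report (3, 3, 4): truth gives 0, best alternative gives 0.
(Remaining 119 profiles checked similarly; truth is weakly best in each.)
In every case the truthful report is at least as good as any alternative, so it is a dominant strategy.

Yes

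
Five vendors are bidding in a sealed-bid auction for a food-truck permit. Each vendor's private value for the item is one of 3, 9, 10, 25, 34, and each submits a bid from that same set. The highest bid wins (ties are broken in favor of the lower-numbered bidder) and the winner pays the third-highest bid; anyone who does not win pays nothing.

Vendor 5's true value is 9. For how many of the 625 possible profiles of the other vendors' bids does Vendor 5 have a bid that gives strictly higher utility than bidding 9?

Others bid (3, 3, 3, 9): truth gives 0; bid 10 gives 6 > 0. Violating.
Others bid (3, 3, 3, 10): truth gives 0; bid 25 gives 6 > 0. Violating.
Others bid (3, 3, 3, 25): truth gives 0; bid 34 gives 6 > 0. Violating.
Others bid (3, 3, 9, 3): truth gives 0; bid 10 gives 6 > 0. Violating.
Others bid (3, 3, 3, 3): truth gives 6; no alternative beats it.
Others bid (3, 3, 3, 34): truth gives 0; no alternative beats it.
(Checking all 625 profiles: 12 have a profitable deviation, 613 do not.)

12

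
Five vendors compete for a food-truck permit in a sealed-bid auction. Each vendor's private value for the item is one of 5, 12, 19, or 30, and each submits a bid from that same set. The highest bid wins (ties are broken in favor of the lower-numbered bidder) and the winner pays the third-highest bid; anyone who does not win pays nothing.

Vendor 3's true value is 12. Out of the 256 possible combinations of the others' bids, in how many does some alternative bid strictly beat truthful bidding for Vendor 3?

Others bid (5, 5, 5, 19): truth gives 0; bid 19 gives 7 > 0. Violating.
Others bid (5, 5, 5, 30): truth gives 0; bid 30 gives 7 > 0. Violating.
Others bid (5, 5, 19, 5): truth gives 0; bid 19 gives 7 > 0. Violating.
Others bid (5, 5, 30, 5): truth gives 0; bid 30 gives 7 > 0. Violating.
Others bid (5, 5, 5, 5): truth gives 7; no alternative beats it.
Others bid (5, 5, 5, 12): truth gives 7; no alternative beats it.
(Checking all 256 profiles: 8 have a profitable deviation, 248 do not.)

8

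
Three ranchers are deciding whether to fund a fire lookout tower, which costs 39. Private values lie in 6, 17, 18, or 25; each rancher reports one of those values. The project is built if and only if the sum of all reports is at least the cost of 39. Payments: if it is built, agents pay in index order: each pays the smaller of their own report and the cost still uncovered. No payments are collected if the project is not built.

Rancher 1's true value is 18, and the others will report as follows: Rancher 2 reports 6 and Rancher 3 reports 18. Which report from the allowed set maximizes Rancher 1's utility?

17

Report 6: project not built, utility 0.
Report 17: project built, pays 17, utility 18 - 17 = 1.
Report 18: project built, pays 18, utility 18 - 18 = 0.
Report 25: project built, pays 25, utility 18 - 25 = -7.
The best choice is 17 with utility 1.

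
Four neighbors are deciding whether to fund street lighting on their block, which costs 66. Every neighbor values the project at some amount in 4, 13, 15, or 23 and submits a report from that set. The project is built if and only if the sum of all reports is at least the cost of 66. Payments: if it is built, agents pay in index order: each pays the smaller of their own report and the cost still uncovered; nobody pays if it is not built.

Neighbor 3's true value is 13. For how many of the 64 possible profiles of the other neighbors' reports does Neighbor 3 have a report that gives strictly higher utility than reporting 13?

Others report (23, 23, 23): truth gives 0; report 4 gives 9 > 0. Violating.
Others report (4, 4, 4): truth gives 0; no alternative beats it.
Others report (4, 4, 13): truth gives 0; no alternative beats it.
(Checking all 64 profiles: 1 has a profitable deviation, 63 do not.)

1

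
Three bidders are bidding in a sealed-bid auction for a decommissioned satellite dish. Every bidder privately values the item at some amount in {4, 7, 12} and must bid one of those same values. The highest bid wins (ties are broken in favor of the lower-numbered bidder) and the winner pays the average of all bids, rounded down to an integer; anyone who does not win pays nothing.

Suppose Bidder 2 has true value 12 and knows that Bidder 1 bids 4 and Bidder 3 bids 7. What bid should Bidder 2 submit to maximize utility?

7

Bid 4: loses, pays 0, utility 0.
Bid 7: wins, pays 6, utility 12 - 6 = 6.
Bid 12: wins, pays 7, utility 12 - 7 = 5.
The best choice is 7 with utility 6.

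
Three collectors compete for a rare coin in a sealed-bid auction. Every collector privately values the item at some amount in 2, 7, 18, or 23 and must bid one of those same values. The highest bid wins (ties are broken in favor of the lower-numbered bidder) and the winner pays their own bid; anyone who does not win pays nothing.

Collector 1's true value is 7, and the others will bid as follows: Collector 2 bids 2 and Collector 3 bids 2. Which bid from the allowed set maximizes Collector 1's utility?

2

Bid 2: wins, pays 2, utility 7 - 2 = 5.
Bid 7: wins, pays 7, utility 7 - 7 = 0.
Bid 18: wins, pays 18, utility 7 - 18 = -11.
Bid 23: wins, pays 23, utility 7 - 23 = -16.
The best choice is 2 with utility 5.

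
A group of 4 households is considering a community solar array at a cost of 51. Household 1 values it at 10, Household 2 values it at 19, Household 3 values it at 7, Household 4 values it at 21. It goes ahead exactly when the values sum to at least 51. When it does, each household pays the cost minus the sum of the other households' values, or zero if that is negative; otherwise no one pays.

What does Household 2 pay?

13

Total value 57 ≥ cost 51, so the project is built.
The other households' values sum to 38.
Cost minus that sum is 51 - 38 = 13.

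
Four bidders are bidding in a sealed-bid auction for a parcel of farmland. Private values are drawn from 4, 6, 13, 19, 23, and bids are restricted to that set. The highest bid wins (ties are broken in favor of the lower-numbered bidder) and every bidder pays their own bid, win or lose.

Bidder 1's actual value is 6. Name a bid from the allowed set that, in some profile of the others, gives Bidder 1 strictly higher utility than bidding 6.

Suppose Bidder 2 bids 4, Bidder 3 bids 4 and Bidder 4 bids 4.
Bid 6: wins, pays 6, utility 6 - 6 = 0.
Bid 4: wins, pays 4, utility 6 - 4 = 2.
So bidding 4 beats truth here (2 > 0).

4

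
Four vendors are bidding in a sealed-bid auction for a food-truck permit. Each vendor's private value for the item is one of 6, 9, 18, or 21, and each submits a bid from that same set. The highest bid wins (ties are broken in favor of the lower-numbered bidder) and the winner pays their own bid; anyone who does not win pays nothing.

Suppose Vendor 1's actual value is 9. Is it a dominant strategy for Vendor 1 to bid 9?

Consider the case where Vendor 2 bids 6, Vendor 3 bids 6 and Vendor 4 bids 6.
Truthful bid 9: wins, pays 9, utility 9 - 9 = 0.
Bid 6 instead: wins, pays 6, utility 9 - 6 = 3.
Since 3 > 0, bidding 6 is strictly better here, so truthful bidding is not dominant.

No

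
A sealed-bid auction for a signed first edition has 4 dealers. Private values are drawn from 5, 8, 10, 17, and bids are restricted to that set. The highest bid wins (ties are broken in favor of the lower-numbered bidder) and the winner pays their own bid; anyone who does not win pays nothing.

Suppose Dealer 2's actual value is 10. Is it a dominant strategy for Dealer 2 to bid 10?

No

Consider the case where Dealer 1 bids 5, Dealer 3 bids 5 and Dealer 4 bids 5.
Truthful bid 10: wins, pays 10, utility 10 - 10 = 0.
Bid 8 instead: wins, pays 8, utility 10 - 8 = 2.
Since 2 > 0, bidding 8 is strictly better here, so truthful bidding is not dominant.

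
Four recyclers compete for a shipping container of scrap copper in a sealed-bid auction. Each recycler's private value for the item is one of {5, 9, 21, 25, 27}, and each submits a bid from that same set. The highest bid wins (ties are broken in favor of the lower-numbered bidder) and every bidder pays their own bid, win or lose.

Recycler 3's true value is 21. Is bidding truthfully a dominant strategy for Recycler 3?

Consider the case where Recycler 1 bids 5, Recycler 2 bids 5 and Recycler 4 bids 5.
Truthful bid 21: wins, pays 21, utility 21 - 21 = 0.
Bid 9 instead: wins, pays 9, utility 21 - 9 = 12.
Since 12 > 0, bidding 9 is strictly better here, so truthful bidding is not dominant.

No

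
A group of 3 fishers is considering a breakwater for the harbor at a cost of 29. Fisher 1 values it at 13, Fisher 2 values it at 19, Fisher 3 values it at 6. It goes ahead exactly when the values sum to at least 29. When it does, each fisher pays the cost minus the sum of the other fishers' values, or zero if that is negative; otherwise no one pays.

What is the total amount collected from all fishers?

14

Total value 38 ≥ cost 29, so it is built.
Fisher 1: others sum to 25; max(0, 29 - 25) = 4.
Fisher 2: others sum to 19; max(0, 29 - 19) = 10.
Fisher 3: others sum to 32; max(0, 29 - 32) = 0.
Total collected = 4 + 10 + 0 = 14.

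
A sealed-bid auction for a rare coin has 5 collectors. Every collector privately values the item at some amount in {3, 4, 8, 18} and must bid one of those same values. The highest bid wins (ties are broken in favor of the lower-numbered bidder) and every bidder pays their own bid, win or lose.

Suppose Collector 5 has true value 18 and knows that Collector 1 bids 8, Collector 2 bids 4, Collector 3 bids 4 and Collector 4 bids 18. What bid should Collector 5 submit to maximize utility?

Bid 3: loses but pays 3, utility -3.
Bid 4: loses but pays 4, utility -4.
Bid 8: loses but pays 8, utility -8.
Bid 18: loses but pays 18, utility -18.
The best choice is 3 with utility -3.

3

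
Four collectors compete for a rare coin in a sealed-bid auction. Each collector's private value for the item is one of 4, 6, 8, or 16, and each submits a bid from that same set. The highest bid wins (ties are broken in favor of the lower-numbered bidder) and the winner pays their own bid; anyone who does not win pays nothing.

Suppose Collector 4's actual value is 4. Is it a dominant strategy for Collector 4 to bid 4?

Yes

Check each profile of the others' bids and compare truth against every alternative bid.
Others bid (4, 4, 4): truth gives 0, best alternative gives -2.
Others bid (4, 4, 6): truth gives 0, best alternative gives 0.
Others bid (4, 4, 8): truth gives 0, best alternative gives 0.
Others bid (4, 4, 16): truth gives 0, best alternative gives 0.
Others bid (4, 6, 4): truth gives 0, best alternative gives 0.
Others bid (4, 6, 6): truth gives 0, best alternative gives 0.
(Remaining 58 profiles checked similarly; truth is weakly best in each.)
In every case the truthful bid is at least as good as any alternative, so it is a dominant strategy.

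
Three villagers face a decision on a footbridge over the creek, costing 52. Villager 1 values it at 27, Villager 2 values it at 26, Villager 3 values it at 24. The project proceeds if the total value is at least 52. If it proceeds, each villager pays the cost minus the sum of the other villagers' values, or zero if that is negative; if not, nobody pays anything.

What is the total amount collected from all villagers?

Total value 77 ≥ cost 52, so it is built.
Villager 1: others sum to 50; max(0, 52 - 50) = 2.
Villager 2: others sum to 51; max(0, 52 - 51) = 1.
Villager 3: others sum to 53; max(0, 52 - 53) = 0.
Total collected = 2 + 1 + 0 = 3.

3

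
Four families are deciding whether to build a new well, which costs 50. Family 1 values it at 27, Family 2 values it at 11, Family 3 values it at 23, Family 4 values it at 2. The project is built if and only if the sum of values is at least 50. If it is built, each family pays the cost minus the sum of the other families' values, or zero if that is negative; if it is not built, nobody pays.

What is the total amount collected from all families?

Total value 63 ≥ cost 50, so it is built.
Family 1: others sum to 36; max(0, 50 - 36) = 14.
Family 2: others sum to 52; max(0, 50 - 52) = 0.
Family 3: others sum to 40; max(0, 50 - 40) = 10.
Family 4: others sum to 61; max(0, 50 - 61) = 0.
Total collected = 14 + 0 + 10 + 0 = 24.

24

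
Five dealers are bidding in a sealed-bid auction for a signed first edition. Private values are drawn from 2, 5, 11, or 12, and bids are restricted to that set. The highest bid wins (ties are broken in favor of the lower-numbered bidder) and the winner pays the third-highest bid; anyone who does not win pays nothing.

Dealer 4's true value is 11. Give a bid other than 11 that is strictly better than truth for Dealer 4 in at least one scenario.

12

Suppose Dealer 1 bids 2, Dealer 2 bids 2, Dealer 3 bids 2 and Dealer 5 bids 12.
Bid 11: loses, pays 0, utility 0.
Bid 12: wins, pays 2, utility 11 - 2 = 9.
So bidding 12 beats truth here (9 > 0).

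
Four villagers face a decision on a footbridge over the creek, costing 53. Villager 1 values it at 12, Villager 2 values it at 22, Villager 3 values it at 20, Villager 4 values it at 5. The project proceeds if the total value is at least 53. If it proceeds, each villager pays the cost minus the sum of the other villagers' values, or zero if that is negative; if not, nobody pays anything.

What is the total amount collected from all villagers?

36

Total value 59 ≥ cost 53, so it is built.
Villager 1: others sum to 47; max(0, 53 - 47) = 6.
Villager 2: others sum to 37; max(0, 53 - 37) = 16.
Villager 3: others sum to 39; max(0, 53 - 39) = 14.
Villager 4: others sum to 54; max(0, 53 - 54) = 0.
Total collected = 6 + 16 + 14 + 0 = 36.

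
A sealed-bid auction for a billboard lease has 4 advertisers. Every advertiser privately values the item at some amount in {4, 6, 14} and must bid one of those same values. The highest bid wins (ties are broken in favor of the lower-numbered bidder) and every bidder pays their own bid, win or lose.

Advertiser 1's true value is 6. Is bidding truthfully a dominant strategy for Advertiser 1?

Consider the case where Advertiser 2 bids 4, Advertiser 3 bids 4 and Advertiser 4 bids 4.
Truthful bid 6: wins, pays 6, utility 6 - 6 = 0.
Bid 4 instead: wins, pays 4, utility 6 - 4 = 2.
Since 2 > 0, bidding 4 is strictly better here, so truthful bidding is not dominant.

No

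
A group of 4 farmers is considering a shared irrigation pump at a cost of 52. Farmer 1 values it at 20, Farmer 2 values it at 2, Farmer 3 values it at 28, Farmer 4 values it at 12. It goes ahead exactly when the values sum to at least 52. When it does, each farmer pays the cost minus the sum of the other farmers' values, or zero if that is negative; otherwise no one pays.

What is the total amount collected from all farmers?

30

Total value 62 ≥ cost 52, so it is built.
Farmer 1: others sum to 42; max(0, 52 - 42) = 10.
Farmer 2: others sum to 60; max(0, 52 - 60) = 0.
Farmer 3: others sum to 34; max(0, 52 - 34) = 18.
Farmer 4: others sum to 50; max(0, 52 - 50) = 2.
Total collected = 10 + 0 + 18 + 2 = 30.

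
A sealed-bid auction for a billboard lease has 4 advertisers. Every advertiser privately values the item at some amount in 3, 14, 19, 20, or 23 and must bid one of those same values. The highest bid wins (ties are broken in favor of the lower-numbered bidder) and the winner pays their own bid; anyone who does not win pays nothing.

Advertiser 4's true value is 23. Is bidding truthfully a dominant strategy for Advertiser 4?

No

Consider the case where Advertiser 1 bids 3, Advertiser 2 bids 3 and Advertiser 3 bids 3.
Truthful bid 23: wins, pays 23, utility 23 - 23 = 0.
Bid 14 instead: wins, pays 14, utility 23 - 14 = 9.
Since 9 > 0, bidding 14 is strictly better here, so truthful bidding is not dominant.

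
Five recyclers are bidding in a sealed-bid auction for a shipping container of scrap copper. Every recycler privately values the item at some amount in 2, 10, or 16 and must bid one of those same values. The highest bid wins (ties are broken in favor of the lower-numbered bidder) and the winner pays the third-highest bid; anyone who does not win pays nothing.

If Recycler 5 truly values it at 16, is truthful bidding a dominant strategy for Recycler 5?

Yes

Check each profile of the others' bids and compare truth against every alternative bid.
Others bid (2, 2, 2, 10): truth gives 14, best alternative gives 0.
Others bid (2, 2, 10, 2): truth gives 14, best alternative gives 0.
Others bid (2, 10, 2, 2): truth gives 14, best alternative gives 0.
Others bid (10, 2, 2, 2): truth gives 14, best alternative gives 0.
Others bid (2, 2, 10, 10): truth gives 6, best alternative gives 0.
Others bid (2, 10, 2, 10): truth gives 6, best alternative gives 0.
(Remaining 75 profiles checked similarly; truth is weakly best in each.)
In every case the truthful bid is at least as good as any alternative, so it is a dominant strategy.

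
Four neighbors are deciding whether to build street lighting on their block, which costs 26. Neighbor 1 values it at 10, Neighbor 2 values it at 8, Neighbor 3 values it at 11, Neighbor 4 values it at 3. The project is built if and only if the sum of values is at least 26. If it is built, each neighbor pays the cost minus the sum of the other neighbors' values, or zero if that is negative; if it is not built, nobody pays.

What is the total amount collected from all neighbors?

Total value 32 ≥ cost 26, so it is built.
Neighbor 1: others sum to 22; max(0, 26 - 22) = 4.
Neighbor 2: others sum to 24; max(0, 26 - 24) = 2.
Neighbor 3: others sum to 21; max(0, 26 - 21) = 5.
Neighbor 4: others sum to 29; max(0, 26 - 29) = 0.
Total collected = 4 + 2 + 5 + 0 = 11.

11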